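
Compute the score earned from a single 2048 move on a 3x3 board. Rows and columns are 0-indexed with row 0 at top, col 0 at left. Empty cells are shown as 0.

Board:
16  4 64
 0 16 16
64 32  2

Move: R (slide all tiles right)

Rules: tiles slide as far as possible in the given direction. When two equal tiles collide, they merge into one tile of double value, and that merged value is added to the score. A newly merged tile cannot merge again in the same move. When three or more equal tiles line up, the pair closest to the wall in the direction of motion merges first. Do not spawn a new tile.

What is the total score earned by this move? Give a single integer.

Slide right:
row 0: [16, 4, 64] -> [16, 4, 64]  score +0 (running 0)
row 1: [0, 16, 16] -> [0, 0, 32]  score +32 (running 32)
row 2: [64, 32, 2] -> [64, 32, 2]  score +0 (running 32)
Board after move:
16  4 64
 0  0 32
64 32  2

Answer: 32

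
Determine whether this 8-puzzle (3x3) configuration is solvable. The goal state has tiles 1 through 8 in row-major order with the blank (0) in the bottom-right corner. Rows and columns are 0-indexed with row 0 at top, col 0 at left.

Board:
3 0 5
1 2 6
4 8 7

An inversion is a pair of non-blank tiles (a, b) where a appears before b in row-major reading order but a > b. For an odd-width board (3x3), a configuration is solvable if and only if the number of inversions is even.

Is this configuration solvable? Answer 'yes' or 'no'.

Inversions (pairs i<j in row-major order where tile[i] > tile[j] > 0): 7
7 is odd, so the puzzle is not solvable.

Answer: no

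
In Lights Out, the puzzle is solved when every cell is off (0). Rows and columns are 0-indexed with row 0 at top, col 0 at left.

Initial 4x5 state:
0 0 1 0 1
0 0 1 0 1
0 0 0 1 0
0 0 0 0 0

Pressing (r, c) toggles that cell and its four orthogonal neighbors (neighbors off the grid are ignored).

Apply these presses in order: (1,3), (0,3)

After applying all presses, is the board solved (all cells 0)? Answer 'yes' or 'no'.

Answer: yes

Derivation:
After press 1 at (1,3):
0 0 1 1 1
0 0 0 1 0
0 0 0 0 0
0 0 0 0 0

After press 2 at (0,3):
0 0 0 0 0
0 0 0 0 0
0 0 0 0 0
0 0 0 0 0

Lights still on: 0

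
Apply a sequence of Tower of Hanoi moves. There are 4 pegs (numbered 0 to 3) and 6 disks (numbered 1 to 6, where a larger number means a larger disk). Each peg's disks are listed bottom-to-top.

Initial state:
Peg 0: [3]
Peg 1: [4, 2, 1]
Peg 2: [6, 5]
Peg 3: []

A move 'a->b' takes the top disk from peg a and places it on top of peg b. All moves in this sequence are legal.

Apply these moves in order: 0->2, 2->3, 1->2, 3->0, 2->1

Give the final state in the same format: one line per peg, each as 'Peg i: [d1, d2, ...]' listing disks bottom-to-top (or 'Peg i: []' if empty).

After move 1 (0->2):
Peg 0: []
Peg 1: [4, 2, 1]
Peg 2: [6, 5, 3]
Peg 3: []

After move 2 (2->3):
Peg 0: []
Peg 1: [4, 2, 1]
Peg 2: [6, 5]
Peg 3: [3]

After move 3 (1->2):
Peg 0: []
Peg 1: [4, 2]
Peg 2: [6, 5, 1]
Peg 3: [3]

After move 4 (3->0):
Peg 0: [3]
Peg 1: [4, 2]
Peg 2: [6, 5, 1]
Peg 3: []

After move 5 (2->1):
Peg 0: [3]
Peg 1: [4, 2, 1]
Peg 2: [6, 5]
Peg 3: []

Answer: Peg 0: [3]
Peg 1: [4, 2, 1]
Peg 2: [6, 5]
Peg 3: []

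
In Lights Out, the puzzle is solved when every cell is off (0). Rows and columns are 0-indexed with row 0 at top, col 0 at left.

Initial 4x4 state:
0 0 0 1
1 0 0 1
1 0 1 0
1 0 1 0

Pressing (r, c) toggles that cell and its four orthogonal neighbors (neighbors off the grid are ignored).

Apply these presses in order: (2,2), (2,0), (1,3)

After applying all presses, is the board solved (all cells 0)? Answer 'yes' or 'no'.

Answer: yes

Derivation:
After press 1 at (2,2):
0 0 0 1
1 0 1 1
1 1 0 1
1 0 0 0

After press 2 at (2,0):
0 0 0 1
0 0 1 1
0 0 0 1
0 0 0 0

After press 3 at (1,3):
0 0 0 0
0 0 0 0
0 0 0 0
0 0 0 0

Lights still on: 0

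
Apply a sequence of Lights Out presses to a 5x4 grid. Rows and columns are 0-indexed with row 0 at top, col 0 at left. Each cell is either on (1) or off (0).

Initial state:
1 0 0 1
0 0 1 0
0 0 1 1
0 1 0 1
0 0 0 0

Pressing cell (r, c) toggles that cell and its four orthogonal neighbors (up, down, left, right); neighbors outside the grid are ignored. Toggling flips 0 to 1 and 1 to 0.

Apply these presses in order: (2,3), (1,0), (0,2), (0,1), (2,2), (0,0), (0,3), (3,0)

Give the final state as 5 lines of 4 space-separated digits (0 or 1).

Answer: 0 1 1 1
0 0 1 0
0 1 1 1
1 0 1 0
1 0 0 0

Derivation:
After press 1 at (2,3):
1 0 0 1
0 0 1 1
0 0 0 0
0 1 0 0
0 0 0 0

After press 2 at (1,0):
0 0 0 1
1 1 1 1
1 0 0 0
0 1 0 0
0 0 0 0

After press 3 at (0,2):
0 1 1 0
1 1 0 1
1 0 0 0
0 1 0 0
0 0 0 0

After press 4 at (0,1):
1 0 0 0
1 0 0 1
1 0 0 0
0 1 0 0
0 0 0 0

After press 5 at (2,2):
1 0 0 0
1 0 1 1
1 1 1 1
0 1 1 0
0 0 0 0

After press 6 at (0,0):
0 1 0 0
0 0 1 1
1 1 1 1
0 1 1 0
0 0 0 0

After press 7 at (0,3):
0 1 1 1
0 0 1 0
1 1 1 1
0 1 1 0
0 0 0 0

After press 8 at (3,0):
0 1 1 1
0 0 1 0
0 1 1 1
1 0 1 0
1 0 0 0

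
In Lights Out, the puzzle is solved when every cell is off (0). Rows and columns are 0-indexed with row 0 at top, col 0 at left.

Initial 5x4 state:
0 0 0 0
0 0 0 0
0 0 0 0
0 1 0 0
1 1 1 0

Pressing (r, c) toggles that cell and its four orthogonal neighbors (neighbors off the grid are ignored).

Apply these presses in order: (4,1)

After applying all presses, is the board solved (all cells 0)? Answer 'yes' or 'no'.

Answer: yes

Derivation:
After press 1 at (4,1):
0 0 0 0
0 0 0 0
0 0 0 0
0 0 0 0
0 0 0 0

Lights still on: 0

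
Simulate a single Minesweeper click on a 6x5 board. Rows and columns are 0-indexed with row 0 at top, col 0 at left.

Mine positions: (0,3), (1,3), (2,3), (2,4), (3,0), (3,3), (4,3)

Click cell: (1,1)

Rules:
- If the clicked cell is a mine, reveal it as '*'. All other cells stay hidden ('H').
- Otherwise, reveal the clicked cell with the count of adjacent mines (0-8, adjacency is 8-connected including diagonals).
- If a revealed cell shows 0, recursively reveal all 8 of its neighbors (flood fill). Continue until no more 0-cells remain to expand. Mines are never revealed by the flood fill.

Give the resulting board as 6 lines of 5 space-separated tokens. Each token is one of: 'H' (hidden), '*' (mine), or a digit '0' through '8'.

0 0 2 H H
0 0 3 H H
1 1 3 H H
H H H H H
H H H H H
H H H H H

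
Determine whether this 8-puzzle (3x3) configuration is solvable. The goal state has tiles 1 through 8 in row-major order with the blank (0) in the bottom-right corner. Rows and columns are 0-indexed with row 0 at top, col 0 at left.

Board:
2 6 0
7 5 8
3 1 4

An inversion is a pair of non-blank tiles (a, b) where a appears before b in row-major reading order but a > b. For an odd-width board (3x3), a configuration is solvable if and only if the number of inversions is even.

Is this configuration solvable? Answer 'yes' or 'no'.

Inversions (pairs i<j in row-major order where tile[i] > tile[j] > 0): 16
16 is even, so the puzzle is solvable.

Answer: yes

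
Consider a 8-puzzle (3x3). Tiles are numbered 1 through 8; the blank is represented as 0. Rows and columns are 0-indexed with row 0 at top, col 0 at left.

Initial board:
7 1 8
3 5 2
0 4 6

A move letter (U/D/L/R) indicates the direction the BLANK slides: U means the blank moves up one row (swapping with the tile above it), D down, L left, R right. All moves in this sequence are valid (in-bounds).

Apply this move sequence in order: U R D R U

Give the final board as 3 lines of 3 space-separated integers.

After move 1 (U):
7 1 8
0 5 2
3 4 6

After move 2 (R):
7 1 8
5 0 2
3 4 6

After move 3 (D):
7 1 8
5 4 2
3 0 6

After move 4 (R):
7 1 8
5 4 2
3 6 0

After move 5 (U):
7 1 8
5 4 0
3 6 2

Answer: 7 1 8
5 4 0
3 6 2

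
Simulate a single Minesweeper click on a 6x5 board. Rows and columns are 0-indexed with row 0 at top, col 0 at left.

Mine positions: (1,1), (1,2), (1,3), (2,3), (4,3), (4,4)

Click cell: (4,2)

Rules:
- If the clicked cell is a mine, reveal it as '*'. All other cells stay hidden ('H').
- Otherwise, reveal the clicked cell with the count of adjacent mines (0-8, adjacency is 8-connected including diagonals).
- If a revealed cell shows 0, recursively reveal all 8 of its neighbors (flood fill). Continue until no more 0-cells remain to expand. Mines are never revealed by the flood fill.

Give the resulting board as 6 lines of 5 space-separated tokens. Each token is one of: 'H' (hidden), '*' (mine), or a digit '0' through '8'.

H H H H H
H H H H H
H H H H H
H H H H H
H H 1 H H
H H H H H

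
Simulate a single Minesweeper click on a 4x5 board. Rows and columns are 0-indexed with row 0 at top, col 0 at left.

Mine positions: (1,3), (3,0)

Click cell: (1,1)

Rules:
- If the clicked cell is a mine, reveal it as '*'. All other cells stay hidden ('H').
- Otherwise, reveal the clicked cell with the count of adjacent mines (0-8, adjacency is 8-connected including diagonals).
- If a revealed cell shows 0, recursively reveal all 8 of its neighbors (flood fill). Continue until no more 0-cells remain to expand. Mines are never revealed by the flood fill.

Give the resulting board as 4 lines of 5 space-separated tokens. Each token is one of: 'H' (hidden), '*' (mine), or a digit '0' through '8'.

0 0 1 H H
0 0 1 H H
1 1 1 H H
H H H H H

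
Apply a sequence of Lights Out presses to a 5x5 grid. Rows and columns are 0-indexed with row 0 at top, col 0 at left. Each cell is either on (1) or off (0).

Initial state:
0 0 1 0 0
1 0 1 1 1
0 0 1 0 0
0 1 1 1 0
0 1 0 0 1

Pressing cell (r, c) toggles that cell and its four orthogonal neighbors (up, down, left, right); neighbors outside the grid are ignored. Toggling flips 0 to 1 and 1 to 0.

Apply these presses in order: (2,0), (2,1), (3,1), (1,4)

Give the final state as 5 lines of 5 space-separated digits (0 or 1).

Answer: 0 0 1 0 1
0 1 1 0 0
0 1 0 0 1
0 1 0 1 0
0 0 0 0 1

Derivation:
After press 1 at (2,0):
0 0 1 0 0
0 0 1 1 1
1 1 1 0 0
1 1 1 1 0
0 1 0 0 1

After press 2 at (2,1):
0 0 1 0 0
0 1 1 1 1
0 0 0 0 0
1 0 1 1 0
0 1 0 0 1

After press 3 at (3,1):
0 0 1 0 0
0 1 1 1 1
0 1 0 0 0
0 1 0 1 0
0 0 0 0 1

After press 4 at (1,4):
0 0 1 0 1
0 1 1 0 0
0 1 0 0 1
0 1 0 1 0
0 0 0 0 1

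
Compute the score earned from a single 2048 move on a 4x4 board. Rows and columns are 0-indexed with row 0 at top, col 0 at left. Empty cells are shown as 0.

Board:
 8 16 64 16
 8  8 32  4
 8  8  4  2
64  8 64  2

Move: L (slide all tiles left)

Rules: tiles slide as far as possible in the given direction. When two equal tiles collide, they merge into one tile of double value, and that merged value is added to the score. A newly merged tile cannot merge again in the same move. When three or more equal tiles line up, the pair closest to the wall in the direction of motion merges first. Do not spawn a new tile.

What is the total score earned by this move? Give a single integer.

Answer: 32

Derivation:
Slide left:
row 0: [8, 16, 64, 16] -> [8, 16, 64, 16]  score +0 (running 0)
row 1: [8, 8, 32, 4] -> [16, 32, 4, 0]  score +16 (running 16)
row 2: [8, 8, 4, 2] -> [16, 4, 2, 0]  score +16 (running 32)
row 3: [64, 8, 64, 2] -> [64, 8, 64, 2]  score +0 (running 32)
Board after move:
 8 16 64 16
16 32  4  0
16  4  2  0
64  8 64  2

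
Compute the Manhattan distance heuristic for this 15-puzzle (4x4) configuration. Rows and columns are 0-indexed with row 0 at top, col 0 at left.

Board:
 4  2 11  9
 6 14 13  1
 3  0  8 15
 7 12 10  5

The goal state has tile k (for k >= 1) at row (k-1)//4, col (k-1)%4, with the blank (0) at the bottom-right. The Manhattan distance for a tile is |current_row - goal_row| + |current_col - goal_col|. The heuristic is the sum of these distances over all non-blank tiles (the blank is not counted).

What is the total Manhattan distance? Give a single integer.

Answer: 43

Derivation:
Tile 4: at (0,0), goal (0,3), distance |0-0|+|0-3| = 3
Tile 2: at (0,1), goal (0,1), distance |0-0|+|1-1| = 0
Tile 11: at (0,2), goal (2,2), distance |0-2|+|2-2| = 2
Tile 9: at (0,3), goal (2,0), distance |0-2|+|3-0| = 5
Tile 6: at (1,0), goal (1,1), distance |1-1|+|0-1| = 1
Tile 14: at (1,1), goal (3,1), distance |1-3|+|1-1| = 2
Tile 13: at (1,2), goal (3,0), distance |1-3|+|2-0| = 4
Tile 1: at (1,3), goal (0,0), distance |1-0|+|3-0| = 4
Tile 3: at (2,0), goal (0,2), distance |2-0|+|0-2| = 4
Tile 8: at (2,2), goal (1,3), distance |2-1|+|2-3| = 2
Tile 15: at (2,3), goal (3,2), distance |2-3|+|3-2| = 2
Tile 7: at (3,0), goal (1,2), distance |3-1|+|0-2| = 4
Tile 12: at (3,1), goal (2,3), distance |3-2|+|1-3| = 3
Tile 10: at (3,2), goal (2,1), distance |3-2|+|2-1| = 2
Tile 5: at (3,3), goal (1,0), distance |3-1|+|3-0| = 5
Sum: 3 + 0 + 2 + 5 + 1 + 2 + 4 + 4 + 4 + 2 + 2 + 4 + 3 + 2 + 5 = 43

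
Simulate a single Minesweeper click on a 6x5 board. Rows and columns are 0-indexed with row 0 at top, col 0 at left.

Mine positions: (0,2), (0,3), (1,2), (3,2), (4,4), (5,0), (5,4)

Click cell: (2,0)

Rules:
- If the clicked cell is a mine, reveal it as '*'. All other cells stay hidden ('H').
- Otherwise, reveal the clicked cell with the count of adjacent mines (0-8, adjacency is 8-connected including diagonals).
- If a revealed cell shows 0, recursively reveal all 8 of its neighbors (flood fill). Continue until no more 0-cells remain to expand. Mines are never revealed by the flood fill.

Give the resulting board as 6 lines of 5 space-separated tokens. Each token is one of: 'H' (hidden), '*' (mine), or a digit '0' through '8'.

0 2 H H H
0 2 H H H
0 2 H H H
0 1 H H H
1 2 H H H
H H H H H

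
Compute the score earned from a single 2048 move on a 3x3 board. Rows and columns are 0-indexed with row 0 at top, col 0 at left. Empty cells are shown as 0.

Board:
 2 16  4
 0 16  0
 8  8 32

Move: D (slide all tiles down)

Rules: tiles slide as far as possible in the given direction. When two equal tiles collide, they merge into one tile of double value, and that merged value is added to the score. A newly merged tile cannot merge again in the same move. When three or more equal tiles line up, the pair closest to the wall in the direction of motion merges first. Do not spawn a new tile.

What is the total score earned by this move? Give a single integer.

Answer: 32

Derivation:
Slide down:
col 0: [2, 0, 8] -> [0, 2, 8]  score +0 (running 0)
col 1: [16, 16, 8] -> [0, 32, 8]  score +32 (running 32)
col 2: [4, 0, 32] -> [0, 4, 32]  score +0 (running 32)
Board after move:
 0  0  0
 2 32  4
 8  8 32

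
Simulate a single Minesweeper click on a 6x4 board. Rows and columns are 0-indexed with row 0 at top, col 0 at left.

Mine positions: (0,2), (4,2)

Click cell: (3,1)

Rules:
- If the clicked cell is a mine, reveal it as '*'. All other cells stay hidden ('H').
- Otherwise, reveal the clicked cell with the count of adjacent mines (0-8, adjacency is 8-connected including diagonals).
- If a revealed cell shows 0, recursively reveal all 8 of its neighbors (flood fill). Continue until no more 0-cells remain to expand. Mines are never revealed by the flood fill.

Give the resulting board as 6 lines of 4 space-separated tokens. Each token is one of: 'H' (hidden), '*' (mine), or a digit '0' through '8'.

H H H H
H H H H
H H H H
H 1 H H
H H H H
H H H H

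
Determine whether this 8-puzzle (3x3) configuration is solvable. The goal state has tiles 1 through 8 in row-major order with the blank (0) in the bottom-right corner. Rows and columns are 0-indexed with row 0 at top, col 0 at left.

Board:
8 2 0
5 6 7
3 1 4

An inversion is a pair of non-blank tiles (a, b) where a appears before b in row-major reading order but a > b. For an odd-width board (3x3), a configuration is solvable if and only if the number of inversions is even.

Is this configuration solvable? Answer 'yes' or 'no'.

Inversions (pairs i<j in row-major order where tile[i] > tile[j] > 0): 18
18 is even, so the puzzle is solvable.

Answer: yes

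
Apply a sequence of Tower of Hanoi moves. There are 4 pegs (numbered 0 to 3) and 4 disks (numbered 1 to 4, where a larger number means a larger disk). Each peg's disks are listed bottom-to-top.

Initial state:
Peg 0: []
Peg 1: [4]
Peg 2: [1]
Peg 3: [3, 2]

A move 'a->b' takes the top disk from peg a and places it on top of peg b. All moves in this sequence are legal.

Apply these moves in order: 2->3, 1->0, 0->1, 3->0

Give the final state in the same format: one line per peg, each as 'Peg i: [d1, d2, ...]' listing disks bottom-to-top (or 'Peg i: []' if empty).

After move 1 (2->3):
Peg 0: []
Peg 1: [4]
Peg 2: []
Peg 3: [3, 2, 1]

After move 2 (1->0):
Peg 0: [4]
Peg 1: []
Peg 2: []
Peg 3: [3, 2, 1]

After move 3 (0->1):
Peg 0: []
Peg 1: [4]
Peg 2: []
Peg 3: [3, 2, 1]

After move 4 (3->0):
Peg 0: [1]
Peg 1: [4]
Peg 2: []
Peg 3: [3, 2]

Answer: Peg 0: [1]
Peg 1: [4]
Peg 2: []
Peg 3: [3, 2]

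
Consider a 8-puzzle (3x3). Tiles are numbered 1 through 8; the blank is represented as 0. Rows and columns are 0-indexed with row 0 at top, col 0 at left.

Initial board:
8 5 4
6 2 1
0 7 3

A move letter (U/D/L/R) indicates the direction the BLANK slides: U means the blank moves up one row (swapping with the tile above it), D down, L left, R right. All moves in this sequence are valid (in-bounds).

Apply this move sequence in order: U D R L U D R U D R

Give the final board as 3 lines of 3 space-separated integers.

Answer: 8 5 4
6 2 1
7 3 0

Derivation:
After move 1 (U):
8 5 4
0 2 1
6 7 3

After move 2 (D):
8 5 4
6 2 1
0 7 3

After move 3 (R):
8 5 4
6 2 1
7 0 3

After move 4 (L):
8 5 4
6 2 1
0 7 3

After move 5 (U):
8 5 4
0 2 1
6 7 3

After move 6 (D):
8 5 4
6 2 1
0 7 3

After move 7 (R):
8 5 4
6 2 1
7 0 3

After move 8 (U):
8 5 4
6 0 1
7 2 3

After move 9 (D):
8 5 4
6 2 1
7 0 3

After move 10 (R):
8 5 4
6 2 1
7 3 0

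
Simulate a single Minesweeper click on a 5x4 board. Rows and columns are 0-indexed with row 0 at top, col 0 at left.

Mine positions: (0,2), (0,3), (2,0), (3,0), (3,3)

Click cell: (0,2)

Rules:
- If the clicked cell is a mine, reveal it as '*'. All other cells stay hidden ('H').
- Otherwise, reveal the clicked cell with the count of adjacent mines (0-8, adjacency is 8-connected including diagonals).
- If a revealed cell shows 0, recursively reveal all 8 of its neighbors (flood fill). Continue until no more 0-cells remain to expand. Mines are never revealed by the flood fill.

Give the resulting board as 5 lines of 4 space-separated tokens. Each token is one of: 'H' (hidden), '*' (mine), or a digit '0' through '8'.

H H * H
H H H H
H H H H
H H H H
H H H H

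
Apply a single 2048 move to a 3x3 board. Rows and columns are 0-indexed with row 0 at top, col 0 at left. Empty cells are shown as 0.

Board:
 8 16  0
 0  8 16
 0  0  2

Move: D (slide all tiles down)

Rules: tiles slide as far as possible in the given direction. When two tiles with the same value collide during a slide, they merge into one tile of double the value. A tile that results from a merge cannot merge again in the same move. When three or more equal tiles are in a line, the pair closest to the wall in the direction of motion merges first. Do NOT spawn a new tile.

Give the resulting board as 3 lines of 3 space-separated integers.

Slide down:
col 0: [8, 0, 0] -> [0, 0, 8]
col 1: [16, 8, 0] -> [0, 16, 8]
col 2: [0, 16, 2] -> [0, 16, 2]

Answer:  0  0  0
 0 16 16
 8  8  2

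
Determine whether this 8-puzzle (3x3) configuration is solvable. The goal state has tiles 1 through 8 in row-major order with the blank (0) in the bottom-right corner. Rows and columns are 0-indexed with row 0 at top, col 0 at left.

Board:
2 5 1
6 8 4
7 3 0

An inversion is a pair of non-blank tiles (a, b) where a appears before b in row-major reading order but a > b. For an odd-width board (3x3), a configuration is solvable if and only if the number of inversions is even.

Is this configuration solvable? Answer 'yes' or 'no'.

Answer: no

Derivation:
Inversions (pairs i<j in row-major order where tile[i] > tile[j] > 0): 11
11 is odd, so the puzzle is not solvable.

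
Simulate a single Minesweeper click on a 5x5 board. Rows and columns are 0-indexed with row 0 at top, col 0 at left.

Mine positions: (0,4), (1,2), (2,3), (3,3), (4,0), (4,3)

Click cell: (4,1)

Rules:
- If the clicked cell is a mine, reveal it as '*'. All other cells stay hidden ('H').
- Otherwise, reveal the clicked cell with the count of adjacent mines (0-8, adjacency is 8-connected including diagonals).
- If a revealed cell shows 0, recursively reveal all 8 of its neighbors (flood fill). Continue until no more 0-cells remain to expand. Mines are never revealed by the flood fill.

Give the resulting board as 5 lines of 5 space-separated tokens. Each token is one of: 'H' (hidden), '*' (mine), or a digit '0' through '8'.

H H H H H
H H H H H
H H H H H
H H H H H
H 1 H H H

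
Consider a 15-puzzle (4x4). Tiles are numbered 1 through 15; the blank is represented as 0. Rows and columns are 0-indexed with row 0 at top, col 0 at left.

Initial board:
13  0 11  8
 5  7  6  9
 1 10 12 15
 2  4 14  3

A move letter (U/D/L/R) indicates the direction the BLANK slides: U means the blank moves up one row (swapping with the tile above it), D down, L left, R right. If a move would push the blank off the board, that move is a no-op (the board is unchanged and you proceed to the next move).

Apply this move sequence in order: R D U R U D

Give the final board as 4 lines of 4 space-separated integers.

Answer: 13 11  8  9
 5  7  6  0
 1 10 12 15
 2  4 14  3

Derivation:
After move 1 (R):
13 11  0  8
 5  7  6  9
 1 10 12 15
 2  4 14  3

After move 2 (D):
13 11  6  8
 5  7  0  9
 1 10 12 15
 2  4 14  3

After move 3 (U):
13 11  0  8
 5  7  6  9
 1 10 12 15
 2  4 14  3

After move 4 (R):
13 11  8  0
 5  7  6  9
 1 10 12 15
 2  4 14  3

After move 5 (U):
13 11  8  0
 5  7  6  9
 1 10 12 15
 2  4 14  3

After move 6 (D):
13 11  8  9
 5  7  6  0
 1 10 12 15
 2  4 14  3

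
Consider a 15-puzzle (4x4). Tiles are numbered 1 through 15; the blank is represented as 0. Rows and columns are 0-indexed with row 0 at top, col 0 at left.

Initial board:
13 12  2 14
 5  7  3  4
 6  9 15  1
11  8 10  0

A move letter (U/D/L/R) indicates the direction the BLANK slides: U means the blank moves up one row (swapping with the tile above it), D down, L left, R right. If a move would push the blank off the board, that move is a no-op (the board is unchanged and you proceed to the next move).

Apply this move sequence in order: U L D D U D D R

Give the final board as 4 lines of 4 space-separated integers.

Answer: 13 12  2 14
 5  7  3  4
 6  9 10 15
11  8  1  0

Derivation:
After move 1 (U):
13 12  2 14
 5  7  3  4
 6  9 15  0
11  8 10  1

After move 2 (L):
13 12  2 14
 5  7  3  4
 6  9  0 15
11  8 10  1

After move 3 (D):
13 12  2 14
 5  7  3  4
 6  9 10 15
11  8  0  1

After move 4 (D):
13 12  2 14
 5  7  3  4
 6  9 10 15
11  8  0  1

After move 5 (U):
13 12  2 14
 5  7  3  4
 6  9  0 15
11  8 10  1

After move 6 (D):
13 12  2 14
 5  7  3  4
 6  9 10 15
11  8  0  1

After move 7 (D):
13 12  2 14
 5  7  3  4
 6  9 10 15
11  8  0  1

After move 8 (R):
13 12  2 14
 5  7  3  4
 6  9 10 15
11  8  1  0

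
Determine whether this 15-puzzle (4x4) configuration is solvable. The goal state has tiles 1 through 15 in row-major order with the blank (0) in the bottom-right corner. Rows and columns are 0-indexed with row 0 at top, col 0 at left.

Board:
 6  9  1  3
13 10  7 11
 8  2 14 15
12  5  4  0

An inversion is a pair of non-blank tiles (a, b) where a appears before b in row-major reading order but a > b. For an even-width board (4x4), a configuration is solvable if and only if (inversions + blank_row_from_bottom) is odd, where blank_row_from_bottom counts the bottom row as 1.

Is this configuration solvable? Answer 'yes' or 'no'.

Inversions: 45
Blank is in row 3 (0-indexed from top), which is row 1 counting from the bottom (bottom = 1).
45 + 1 = 46, which is even, so the puzzle is not solvable.

Answer: no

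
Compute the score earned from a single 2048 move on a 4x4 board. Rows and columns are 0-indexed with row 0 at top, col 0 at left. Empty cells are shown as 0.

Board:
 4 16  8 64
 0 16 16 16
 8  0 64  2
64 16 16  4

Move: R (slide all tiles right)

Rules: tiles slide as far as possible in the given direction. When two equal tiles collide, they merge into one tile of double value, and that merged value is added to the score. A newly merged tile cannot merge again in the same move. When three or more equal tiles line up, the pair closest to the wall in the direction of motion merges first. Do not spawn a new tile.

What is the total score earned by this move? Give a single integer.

Slide right:
row 0: [4, 16, 8, 64] -> [4, 16, 8, 64]  score +0 (running 0)
row 1: [0, 16, 16, 16] -> [0, 0, 16, 32]  score +32 (running 32)
row 2: [8, 0, 64, 2] -> [0, 8, 64, 2]  score +0 (running 32)
row 3: [64, 16, 16, 4] -> [0, 64, 32, 4]  score +32 (running 64)
Board after move:
 4 16  8 64
 0  0 16 32
 0  8 64  2
 0 64 32  4

Answer: 64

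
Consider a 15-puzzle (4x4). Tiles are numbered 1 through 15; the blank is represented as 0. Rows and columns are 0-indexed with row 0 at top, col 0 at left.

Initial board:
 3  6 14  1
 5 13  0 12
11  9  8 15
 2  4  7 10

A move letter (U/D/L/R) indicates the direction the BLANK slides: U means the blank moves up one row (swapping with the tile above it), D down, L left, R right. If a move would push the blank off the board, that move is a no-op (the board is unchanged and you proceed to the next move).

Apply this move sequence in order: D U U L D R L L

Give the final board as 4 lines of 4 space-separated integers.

After move 1 (D):
 3  6 14  1
 5 13  8 12
11  9  0 15
 2  4  7 10

After move 2 (U):
 3  6 14  1
 5 13  0 12
11  9  8 15
 2  4  7 10

After move 3 (U):
 3  6  0  1
 5 13 14 12
11  9  8 15
 2  4  7 10

After move 4 (L):
 3  0  6  1
 5 13 14 12
11  9  8 15
 2  4  7 10

After move 5 (D):
 3 13  6  1
 5  0 14 12
11  9  8 15
 2  4  7 10

After move 6 (R):
 3 13  6  1
 5 14  0 12
11  9  8 15
 2  4  7 10

After move 7 (L):
 3 13  6  1
 5  0 14 12
11  9  8 15
 2  4  7 10

After move 8 (L):
 3 13  6  1
 0  5 14 12
11  9  8 15
 2  4  7 10

Answer:  3 13  6  1
 0  5 14 12
11  9  8 15
 2  4  7 10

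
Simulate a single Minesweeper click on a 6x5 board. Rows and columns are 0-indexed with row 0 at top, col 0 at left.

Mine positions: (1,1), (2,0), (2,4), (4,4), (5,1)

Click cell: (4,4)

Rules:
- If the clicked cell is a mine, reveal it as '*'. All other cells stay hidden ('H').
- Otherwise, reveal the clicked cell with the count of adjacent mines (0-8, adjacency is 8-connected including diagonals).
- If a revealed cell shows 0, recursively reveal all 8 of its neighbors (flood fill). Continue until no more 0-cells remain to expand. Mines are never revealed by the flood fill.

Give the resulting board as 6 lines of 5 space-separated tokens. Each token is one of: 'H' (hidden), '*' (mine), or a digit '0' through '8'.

H H H H H
H H H H H
H H H H H
H H H H H
H H H H *
H H H H H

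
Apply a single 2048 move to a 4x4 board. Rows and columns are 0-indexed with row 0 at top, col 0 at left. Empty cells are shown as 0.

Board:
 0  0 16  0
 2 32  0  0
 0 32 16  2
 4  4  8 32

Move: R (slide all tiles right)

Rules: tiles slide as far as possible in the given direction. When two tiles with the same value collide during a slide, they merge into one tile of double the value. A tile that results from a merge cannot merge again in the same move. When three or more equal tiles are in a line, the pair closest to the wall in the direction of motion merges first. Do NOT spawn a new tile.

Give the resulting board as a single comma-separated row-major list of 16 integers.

Answer: 0, 0, 0, 16, 0, 0, 2, 32, 0, 32, 16, 2, 0, 8, 8, 32

Derivation:
Slide right:
row 0: [0, 0, 16, 0] -> [0, 0, 0, 16]
row 1: [2, 32, 0, 0] -> [0, 0, 2, 32]
row 2: [0, 32, 16, 2] -> [0, 32, 16, 2]
row 3: [4, 4, 8, 32] -> [0, 8, 8, 32]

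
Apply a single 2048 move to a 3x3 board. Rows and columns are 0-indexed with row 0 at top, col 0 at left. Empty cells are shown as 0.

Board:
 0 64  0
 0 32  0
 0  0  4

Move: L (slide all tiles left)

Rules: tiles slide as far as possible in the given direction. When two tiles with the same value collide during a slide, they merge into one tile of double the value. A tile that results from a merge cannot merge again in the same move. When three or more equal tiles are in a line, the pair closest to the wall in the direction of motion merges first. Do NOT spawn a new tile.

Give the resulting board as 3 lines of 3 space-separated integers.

Answer: 64  0  0
32  0  0
 4  0  0

Derivation:
Slide left:
row 0: [0, 64, 0] -> [64, 0, 0]
row 1: [0, 32, 0] -> [32, 0, 0]
row 2: [0, 0, 4] -> [4, 0, 0]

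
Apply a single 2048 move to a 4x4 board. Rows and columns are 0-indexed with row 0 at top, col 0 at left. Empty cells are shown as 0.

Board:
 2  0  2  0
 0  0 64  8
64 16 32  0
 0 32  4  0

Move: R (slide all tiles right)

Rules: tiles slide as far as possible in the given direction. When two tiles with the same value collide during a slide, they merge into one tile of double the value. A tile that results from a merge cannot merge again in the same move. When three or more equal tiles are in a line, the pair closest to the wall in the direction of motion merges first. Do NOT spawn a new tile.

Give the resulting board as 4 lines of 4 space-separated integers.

Slide right:
row 0: [2, 0, 2, 0] -> [0, 0, 0, 4]
row 1: [0, 0, 64, 8] -> [0, 0, 64, 8]
row 2: [64, 16, 32, 0] -> [0, 64, 16, 32]
row 3: [0, 32, 4, 0] -> [0, 0, 32, 4]

Answer:  0  0  0  4
 0  0 64  8
 0 64 16 32
 0  0 32  4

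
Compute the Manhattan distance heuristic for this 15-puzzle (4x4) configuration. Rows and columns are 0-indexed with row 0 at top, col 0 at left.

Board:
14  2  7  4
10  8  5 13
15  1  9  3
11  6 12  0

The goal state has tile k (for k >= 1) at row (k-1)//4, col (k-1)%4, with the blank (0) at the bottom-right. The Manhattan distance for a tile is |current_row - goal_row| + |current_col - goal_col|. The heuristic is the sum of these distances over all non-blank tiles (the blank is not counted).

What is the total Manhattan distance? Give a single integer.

Tile 14: at (0,0), goal (3,1), distance |0-3|+|0-1| = 4
Tile 2: at (0,1), goal (0,1), distance |0-0|+|1-1| = 0
Tile 7: at (0,2), goal (1,2), distance |0-1|+|2-2| = 1
Tile 4: at (0,3), goal (0,3), distance |0-0|+|3-3| = 0
Tile 10: at (1,0), goal (2,1), distance |1-2|+|0-1| = 2
Tile 8: at (1,1), goal (1,3), distance |1-1|+|1-3| = 2
Tile 5: at (1,2), goal (1,0), distance |1-1|+|2-0| = 2
Tile 13: at (1,3), goal (3,0), distance |1-3|+|3-0| = 5
Tile 15: at (2,0), goal (3,2), distance |2-3|+|0-2| = 3
Tile 1: at (2,1), goal (0,0), distance |2-0|+|1-0| = 3
Tile 9: at (2,2), goal (2,0), distance |2-2|+|2-0| = 2
Tile 3: at (2,3), goal (0,2), distance |2-0|+|3-2| = 3
Tile 11: at (3,0), goal (2,2), distance |3-2|+|0-2| = 3
Tile 6: at (3,1), goal (1,1), distance |3-1|+|1-1| = 2
Tile 12: at (3,2), goal (2,3), distance |3-2|+|2-3| = 2
Sum: 4 + 0 + 1 + 0 + 2 + 2 + 2 + 5 + 3 + 3 + 2 + 3 + 3 + 2 + 2 = 34

Answer: 34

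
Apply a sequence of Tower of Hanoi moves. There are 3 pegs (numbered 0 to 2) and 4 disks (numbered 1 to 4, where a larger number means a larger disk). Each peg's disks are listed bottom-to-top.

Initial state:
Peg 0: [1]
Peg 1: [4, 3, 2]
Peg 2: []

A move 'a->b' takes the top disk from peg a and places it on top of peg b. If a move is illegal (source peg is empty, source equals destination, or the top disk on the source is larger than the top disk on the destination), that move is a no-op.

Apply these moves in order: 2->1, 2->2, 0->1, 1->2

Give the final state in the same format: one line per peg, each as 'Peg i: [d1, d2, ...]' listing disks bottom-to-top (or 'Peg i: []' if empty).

Answer: Peg 0: []
Peg 1: [4, 3, 2]
Peg 2: [1]

Derivation:
After move 1 (2->1):
Peg 0: [1]
Peg 1: [4, 3, 2]
Peg 2: []

After move 2 (2->2):
Peg 0: [1]
Peg 1: [4, 3, 2]
Peg 2: []

After move 3 (0->1):
Peg 0: []
Peg 1: [4, 3, 2, 1]
Peg 2: []

After move 4 (1->2):
Peg 0: []
Peg 1: [4, 3, 2]
Peg 2: [1]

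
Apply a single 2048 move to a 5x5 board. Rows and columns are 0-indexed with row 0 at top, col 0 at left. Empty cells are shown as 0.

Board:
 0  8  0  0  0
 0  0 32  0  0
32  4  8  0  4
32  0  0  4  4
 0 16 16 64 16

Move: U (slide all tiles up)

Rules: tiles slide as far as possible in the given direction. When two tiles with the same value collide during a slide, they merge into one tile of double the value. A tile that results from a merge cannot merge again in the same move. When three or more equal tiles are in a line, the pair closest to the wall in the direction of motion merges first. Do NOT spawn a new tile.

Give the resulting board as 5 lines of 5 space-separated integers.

Slide up:
col 0: [0, 0, 32, 32, 0] -> [64, 0, 0, 0, 0]
col 1: [8, 0, 4, 0, 16] -> [8, 4, 16, 0, 0]
col 2: [0, 32, 8, 0, 16] -> [32, 8, 16, 0, 0]
col 3: [0, 0, 0, 4, 64] -> [4, 64, 0, 0, 0]
col 4: [0, 0, 4, 4, 16] -> [8, 16, 0, 0, 0]

Answer: 64  8 32  4  8
 0  4  8 64 16
 0 16 16  0  0
 0  0  0  0  0
 0  0  0  0  0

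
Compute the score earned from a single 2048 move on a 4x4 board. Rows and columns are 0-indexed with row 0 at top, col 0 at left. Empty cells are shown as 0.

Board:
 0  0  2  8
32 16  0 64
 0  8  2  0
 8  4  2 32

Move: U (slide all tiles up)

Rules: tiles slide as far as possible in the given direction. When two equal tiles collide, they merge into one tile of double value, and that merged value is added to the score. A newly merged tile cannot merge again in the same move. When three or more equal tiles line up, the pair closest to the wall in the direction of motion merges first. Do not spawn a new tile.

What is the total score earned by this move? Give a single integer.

Slide up:
col 0: [0, 32, 0, 8] -> [32, 8, 0, 0]  score +0 (running 0)
col 1: [0, 16, 8, 4] -> [16, 8, 4, 0]  score +0 (running 0)
col 2: [2, 0, 2, 2] -> [4, 2, 0, 0]  score +4 (running 4)
col 3: [8, 64, 0, 32] -> [8, 64, 32, 0]  score +0 (running 4)
Board after move:
32 16  4  8
 8  8  2 64
 0  4  0 32
 0  0  0  0

Answer: 4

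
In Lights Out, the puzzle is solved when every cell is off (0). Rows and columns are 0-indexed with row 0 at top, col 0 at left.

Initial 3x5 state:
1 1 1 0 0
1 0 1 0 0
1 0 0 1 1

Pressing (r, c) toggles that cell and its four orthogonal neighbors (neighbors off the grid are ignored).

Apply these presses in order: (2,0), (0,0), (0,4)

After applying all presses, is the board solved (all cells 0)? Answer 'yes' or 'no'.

After press 1 at (2,0):
1 1 1 0 0
0 0 1 0 0
0 1 0 1 1

After press 2 at (0,0):
0 0 1 0 0
1 0 1 0 0
0 1 0 1 1

After press 3 at (0,4):
0 0 1 1 1
1 0 1 0 1
0 1 0 1 1

Lights still on: 9

Answer: no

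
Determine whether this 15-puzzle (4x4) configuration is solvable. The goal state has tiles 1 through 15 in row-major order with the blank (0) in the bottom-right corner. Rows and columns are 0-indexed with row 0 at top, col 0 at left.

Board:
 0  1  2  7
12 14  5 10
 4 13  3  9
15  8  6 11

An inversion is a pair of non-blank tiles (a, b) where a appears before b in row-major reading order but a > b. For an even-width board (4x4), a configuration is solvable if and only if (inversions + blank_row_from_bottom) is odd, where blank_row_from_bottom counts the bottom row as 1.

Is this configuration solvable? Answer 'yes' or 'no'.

Inversions: 40
Blank is in row 0 (0-indexed from top), which is row 4 counting from the bottom (bottom = 1).
40 + 4 = 44, which is even, so the puzzle is not solvable.

Answer: no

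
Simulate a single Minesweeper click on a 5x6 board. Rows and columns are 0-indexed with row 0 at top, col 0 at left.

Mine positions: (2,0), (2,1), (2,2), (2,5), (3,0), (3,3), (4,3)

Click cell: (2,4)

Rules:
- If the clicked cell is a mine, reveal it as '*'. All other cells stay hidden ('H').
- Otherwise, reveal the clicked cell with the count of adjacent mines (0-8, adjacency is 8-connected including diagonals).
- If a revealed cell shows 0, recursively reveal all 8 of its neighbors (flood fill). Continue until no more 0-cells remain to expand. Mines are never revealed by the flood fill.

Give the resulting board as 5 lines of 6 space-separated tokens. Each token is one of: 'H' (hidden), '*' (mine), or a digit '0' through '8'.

H H H H H H
H H H H H H
H H H H 2 H
H H H H H H
H H H H H H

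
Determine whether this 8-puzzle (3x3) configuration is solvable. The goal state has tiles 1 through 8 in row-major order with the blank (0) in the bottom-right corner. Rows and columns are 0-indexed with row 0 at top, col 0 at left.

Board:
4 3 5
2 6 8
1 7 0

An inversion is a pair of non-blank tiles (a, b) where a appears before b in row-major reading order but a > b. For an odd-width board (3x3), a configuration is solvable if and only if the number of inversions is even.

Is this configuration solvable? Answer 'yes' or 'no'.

Answer: no

Derivation:
Inversions (pairs i<j in row-major order where tile[i] > tile[j] > 0): 11
11 is odd, so the puzzle is not solvable.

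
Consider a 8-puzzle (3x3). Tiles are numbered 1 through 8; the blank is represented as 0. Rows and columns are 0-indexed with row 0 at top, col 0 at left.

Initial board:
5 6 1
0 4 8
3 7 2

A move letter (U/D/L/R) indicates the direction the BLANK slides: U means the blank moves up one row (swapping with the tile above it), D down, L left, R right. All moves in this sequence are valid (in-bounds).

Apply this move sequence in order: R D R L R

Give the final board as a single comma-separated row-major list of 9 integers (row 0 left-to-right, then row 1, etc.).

After move 1 (R):
5 6 1
4 0 8
3 7 2

After move 2 (D):
5 6 1
4 7 8
3 0 2

After move 3 (R):
5 6 1
4 7 8
3 2 0

After move 4 (L):
5 6 1
4 7 8
3 0 2

After move 5 (R):
5 6 1
4 7 8
3 2 0

Answer: 5, 6, 1, 4, 7, 8, 3, 2, 0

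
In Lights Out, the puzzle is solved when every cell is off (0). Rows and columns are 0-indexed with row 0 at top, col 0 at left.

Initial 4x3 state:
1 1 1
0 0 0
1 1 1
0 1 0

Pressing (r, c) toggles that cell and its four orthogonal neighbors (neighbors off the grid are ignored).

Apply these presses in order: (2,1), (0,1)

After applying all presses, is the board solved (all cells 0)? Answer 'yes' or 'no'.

Answer: yes

Derivation:
After press 1 at (2,1):
1 1 1
0 1 0
0 0 0
0 0 0

After press 2 at (0,1):
0 0 0
0 0 0
0 0 0
0 0 0

Lights still on: 0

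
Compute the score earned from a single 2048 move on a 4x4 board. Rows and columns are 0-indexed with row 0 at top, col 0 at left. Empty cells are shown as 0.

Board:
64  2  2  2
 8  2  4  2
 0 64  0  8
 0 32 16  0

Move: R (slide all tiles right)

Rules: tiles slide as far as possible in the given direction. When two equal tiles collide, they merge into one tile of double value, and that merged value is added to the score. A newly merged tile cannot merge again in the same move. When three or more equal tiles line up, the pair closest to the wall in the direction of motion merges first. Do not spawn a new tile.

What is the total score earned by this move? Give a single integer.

Answer: 4

Derivation:
Slide right:
row 0: [64, 2, 2, 2] -> [0, 64, 2, 4]  score +4 (running 4)
row 1: [8, 2, 4, 2] -> [8, 2, 4, 2]  score +0 (running 4)
row 2: [0, 64, 0, 8] -> [0, 0, 64, 8]  score +0 (running 4)
row 3: [0, 32, 16, 0] -> [0, 0, 32, 16]  score +0 (running 4)
Board after move:
 0 64  2  4
 8  2  4  2
 0  0 64  8
 0  0 32 16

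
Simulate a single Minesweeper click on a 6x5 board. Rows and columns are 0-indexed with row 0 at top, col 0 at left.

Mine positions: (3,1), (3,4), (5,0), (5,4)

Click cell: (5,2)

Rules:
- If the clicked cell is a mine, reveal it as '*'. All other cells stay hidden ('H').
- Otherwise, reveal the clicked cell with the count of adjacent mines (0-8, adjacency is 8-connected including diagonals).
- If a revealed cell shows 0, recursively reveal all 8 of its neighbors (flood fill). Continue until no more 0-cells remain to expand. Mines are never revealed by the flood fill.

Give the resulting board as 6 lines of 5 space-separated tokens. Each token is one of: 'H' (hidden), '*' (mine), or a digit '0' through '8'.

H H H H H
H H H H H
H H H H H
H H H H H
H 2 1 2 H
H 1 0 1 H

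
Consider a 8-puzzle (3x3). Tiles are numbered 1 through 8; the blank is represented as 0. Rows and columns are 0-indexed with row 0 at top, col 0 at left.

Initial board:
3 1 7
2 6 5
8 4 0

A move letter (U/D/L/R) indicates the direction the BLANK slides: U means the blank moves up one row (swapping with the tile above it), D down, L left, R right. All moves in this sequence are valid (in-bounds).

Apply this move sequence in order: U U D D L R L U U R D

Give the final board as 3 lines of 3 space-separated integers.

Answer: 3 7 5
2 1 0
8 6 4

Derivation:
After move 1 (U):
3 1 7
2 6 0
8 4 5

After move 2 (U):
3 1 0
2 6 7
8 4 5

After move 3 (D):
3 1 7
2 6 0
8 4 5

After move 4 (D):
3 1 7
2 6 5
8 4 0

After move 5 (L):
3 1 7
2 6 5
8 0 4

After move 6 (R):
3 1 7
2 6 5
8 4 0

After move 7 (L):
3 1 7
2 6 5
8 0 4

After move 8 (U):
3 1 7
2 0 5
8 6 4

After move 9 (U):
3 0 7
2 1 5
8 6 4

After move 10 (R):
3 7 0
2 1 5
8 6 4

After move 11 (D):
3 7 5
2 1 0
8 6 4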